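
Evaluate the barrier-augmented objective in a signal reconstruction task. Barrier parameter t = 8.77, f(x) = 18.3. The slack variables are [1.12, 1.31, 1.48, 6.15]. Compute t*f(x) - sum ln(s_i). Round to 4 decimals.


Step 1: Compute log-barrier.
ln values: [0.1133, 0.27, 0.392, 1.8165]
phi = -(0.1133 + 0.27 + 0.392 + 1.8165) = -2.5918
Step 2: Compute augmented objective.
t*f(x) = 8.77*18.3 = 160.491
Total = 160.491 - 2.5918 = 157.8992


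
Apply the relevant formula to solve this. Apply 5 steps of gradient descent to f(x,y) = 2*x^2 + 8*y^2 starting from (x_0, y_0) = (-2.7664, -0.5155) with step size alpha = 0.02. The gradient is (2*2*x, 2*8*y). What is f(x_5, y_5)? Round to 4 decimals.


Gradient descent on f(x,y) = 2*x^2 + 8*y^2.
Starting point: (-2.7664, -0.5155), alpha = 0.02
Step 1: grad_x = 2*2*-2.7664 = -11.0656, grad_y = 2*8*-0.5155 = -8.248
  x_1 = -2.7664 - 0.02*-11.0656 = -2.5451
  y_1 = -0.5155 - 0.02*-8.248 = -0.3505
Step 2: grad_x = 2*2*-2.5451 = -10.1804, grad_y = 2*8*-0.3505 = -5.6086
  x_2 = -2.5451 - 0.02*-10.1804 = -2.3415
  y_2 = -0.3505 - 0.02*-5.6086 = -0.2384
Step 3: grad_x = 2*2*-2.3415 = -9.3659, grad_y = 2*8*-0.2384 = -3.8139
  x_3 = -2.3415 - 0.02*-9.3659 = -2.1542
  y_3 = -0.2384 - 0.02*-3.8139 = -0.1621
Step 4: grad_x = 2*2*-2.1542 = -8.6166, grad_y = 2*8*-0.1621 = -2.5934
  x_4 = -2.1542 - 0.02*-8.6166 = -1.9818
  y_4 = -0.1621 - 0.02*-2.5934 = -0.1102
Step 5: grad_x = 2*2*-1.9818 = -7.9273, grad_y = 2*8*-0.1102 = -1.7635
  x_5 = -1.9818 - 0.02*-7.9273 = -1.8233
  y_5 = -0.1102 - 0.02*-1.7635 = -0.075
f(-1.8233, -0.075) = 2*(-1.8233)^2 + 8*(-0.075)^2 = 6.6937


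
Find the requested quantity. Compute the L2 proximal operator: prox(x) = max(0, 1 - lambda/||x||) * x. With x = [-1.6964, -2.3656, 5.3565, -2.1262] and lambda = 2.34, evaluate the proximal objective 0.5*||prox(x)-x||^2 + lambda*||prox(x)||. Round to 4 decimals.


Step 1: Compute ||x||.
||x|| = 6.4565
Step 2: Compute scaling factor.
scale = max(0, 1 - 2.34/6.4565) = 0.6376
Step 3: prox(x) = [-1.0816, -1.5082, 3.4152, -1.3556]
||prox(x)|| = 4.1165
Step 4: Proximal objective.
0.5*||prox-x||^2 = 2.7378
lambda*||prox|| = 9.6326
Total = 12.3705


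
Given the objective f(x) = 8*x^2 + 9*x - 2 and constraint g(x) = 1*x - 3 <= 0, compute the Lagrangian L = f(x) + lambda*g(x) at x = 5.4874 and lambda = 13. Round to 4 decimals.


Step 1: Evaluate f(x).
f(5.4874) = 8*5.4874^2 + 9*5.4874 - 2 = 288.2791
Step 2: Evaluate g(x).
g(5.4874) = 1*5.4874 - 3 = 2.4874
Step 3: Compute Lagrangian.
L = 288.2791 + 13*2.4874 = 320.6153


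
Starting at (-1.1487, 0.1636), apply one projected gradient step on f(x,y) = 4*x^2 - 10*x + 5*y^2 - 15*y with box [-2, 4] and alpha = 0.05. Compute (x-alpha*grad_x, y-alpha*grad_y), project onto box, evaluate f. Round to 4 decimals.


Step 1: Compute gradient at (-1.1487, 0.1636).
grad_x = 2*4*-1.1487 - 10 = -19.1896
grad_y = 2*5*0.1636 - 15 = -13.364
Step 2: Gradient step.
x_raw = -1.1487 - 0.05*-19.1896 = -0.1892
y_raw = 0.1636 - 0.05*-13.364 = 0.8318
Step 3: Project onto [-2, 4].
x_proj = clip(-0.1892) = -0.1892
y_proj = clip(0.8318) = 0.8318
Step 4: Evaluate f.
f(-0.1892, 0.8318) = -6.9821


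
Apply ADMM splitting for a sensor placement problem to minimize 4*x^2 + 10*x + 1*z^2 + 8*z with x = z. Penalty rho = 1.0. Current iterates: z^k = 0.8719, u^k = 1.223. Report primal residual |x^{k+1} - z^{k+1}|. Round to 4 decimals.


ADMM iteration with rho = 1.0, z^k = 0.8719, u^k = 1.223
Step 1: x-update.
Minimize 4*x^2 + 10*x + (1.0/2)*(x - 0.8719 + 1.223)^2
FOC: (2*4 + 1.0)*x = -10 + 1.0*(0.8719 - 1.223)
x^{k+1} = -1.1501
Step 2: z-update.
Minimize 1*z^2 + 8*z + (1.0/2)*(-1.1501 - z + 1.223)^2
FOC: (2*1 + 1.0)*z = -8 + 1.0*(-1.1501 + 1.223)
z^{k+1} = -2.6424
Step 3: u-update.
u^{k+1} = 1.223 - 1.1501 + 2.6424 = 2.7153
Step 4: Primal residual = |-1.1501 + 2.6424| = 1.4923


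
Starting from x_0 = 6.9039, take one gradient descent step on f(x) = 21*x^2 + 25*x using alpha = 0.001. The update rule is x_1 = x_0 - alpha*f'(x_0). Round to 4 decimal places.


We compute the gradient at x_0 and apply the update.
f'(x) = 42*x + 25
f'(6.9039) = 42*6.9039 + 25 = 314.9638
x_1 = 6.9039 - 0.001*314.9638 = 6.5889


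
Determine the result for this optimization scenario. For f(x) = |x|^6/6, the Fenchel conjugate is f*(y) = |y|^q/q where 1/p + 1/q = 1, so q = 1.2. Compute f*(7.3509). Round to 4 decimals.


The conjugate exponent q satisfies 1/p + 1/q = 1.
p = 6, so q = 6/(6 - 1) = 1.2
|y|^q = 7.3509^1.2 = 10.9549
f*(7.3509) = 10.9549 / 1.2 = 9.1291


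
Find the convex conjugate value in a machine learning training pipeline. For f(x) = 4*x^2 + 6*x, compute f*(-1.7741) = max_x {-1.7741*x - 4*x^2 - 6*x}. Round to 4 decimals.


f*(y) = sup_x {y*x - a*x^2 - b*x} = sup_x {(y-b)*x - a*x^2}
FOC: (y - b) - 2a*x = 0 => x* = (y - b)/(2a)
x* = (-1.7741 - 6)/(2*4) = -0.9718
f*(-1.7741) = (y-b)^2/(4a) = (-1.7741 - 6)^2/(4*4)
= 60.4366/16 = 3.7773


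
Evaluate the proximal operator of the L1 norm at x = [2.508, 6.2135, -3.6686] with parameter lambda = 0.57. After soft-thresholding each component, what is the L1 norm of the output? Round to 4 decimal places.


Soft-thresholding with lambda = 0.57:
prox(2.508) = sign(2.508)*max(|2.508| - 0.57, 0) = 1.938
prox(6.2135) = sign(6.2135)*max(|6.2135| - 0.57, 0) = 5.6435
prox(-3.6686) = sign(-3.6686)*max(|-3.6686| - 0.57, 0) = -3.0986
prox(x) = [1.938, 5.6435, -3.0986]
||prox(x)||_1 = 1.938 + 5.6435 + 3.0986 = 10.6801


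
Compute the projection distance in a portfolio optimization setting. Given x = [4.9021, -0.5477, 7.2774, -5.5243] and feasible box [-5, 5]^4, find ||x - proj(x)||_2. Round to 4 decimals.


Project each component onto [-5, 5].
clip(4.9021) = 4.9021, clip(-0.5477) = -0.5477, clip(7.2774) = 5.0, clip(-5.5243) = -5.0
Projection = [4.9021, -0.5477, 5.0, -5.0]
Squared diffs: [0.0, 0.0, 5.1866, 0.2749]
Distance = sqrt(5.4615) = 2.337


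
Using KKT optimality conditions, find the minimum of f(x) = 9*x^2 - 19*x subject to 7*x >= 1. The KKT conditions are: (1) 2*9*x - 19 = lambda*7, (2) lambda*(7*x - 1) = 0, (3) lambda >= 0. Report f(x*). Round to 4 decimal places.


Step 1: Try lambda = 0 (constraint inactive).
Stationarity: 2*9*x - 19 = 0
x* = 19/(2*9) = 19/18 = 1.0556 (rounded; the exact value 19/18 is used below)
Check constraint: 7*1.0556 = 7.3892 >= 1 -- satisfied.
Step 2: Compute optimal value.
f(x*) = 9*(19/18)^2 - 19*(19/18) = -10.0278


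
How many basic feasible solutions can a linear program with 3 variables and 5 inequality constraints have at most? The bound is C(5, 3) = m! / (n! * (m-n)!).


Each vertex corresponds to some choice of n active constraints out of m, so the number of vertices is at most C(m, n) = m! / (n!(m-n)!).
m = 5, n = 3
Numerator: 5 * 4 * 3
Denominator: 3! = 6
C(5, 3) = 10


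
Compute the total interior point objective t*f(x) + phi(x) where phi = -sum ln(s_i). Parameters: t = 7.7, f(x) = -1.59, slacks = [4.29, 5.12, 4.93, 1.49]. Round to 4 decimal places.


Step 1: Compute log-barrier.
ln values: [1.4563, 1.6332, 1.5953, 0.3988]
phi = -(1.4563 + 1.6332 + 1.5953 + 0.3988) = -5.0836
Step 2: Compute augmented objective.
t*f(x) = 7.7*-1.59 = -12.243
Total = -12.243 - 5.0836 = -17.3266


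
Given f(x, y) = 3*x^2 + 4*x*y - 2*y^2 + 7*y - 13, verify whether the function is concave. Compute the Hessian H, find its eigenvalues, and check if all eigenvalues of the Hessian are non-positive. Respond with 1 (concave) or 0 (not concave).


The Hessian of f(x,y) = 3*x^2 + 4*x*y - 2*y^2 + 7*y - 13 is:
H = [[6, 4], [4, -4]]
Trace = 6 - 4 = 2
Determinant = 6*-4 - (4)^2 = -40
Discriminant = (2)^2 - 4*-40 = 164.0
Eigenvalues: lambda_1 = -5.4031, lambda_2 = 7.4031
The function is not concave.

0


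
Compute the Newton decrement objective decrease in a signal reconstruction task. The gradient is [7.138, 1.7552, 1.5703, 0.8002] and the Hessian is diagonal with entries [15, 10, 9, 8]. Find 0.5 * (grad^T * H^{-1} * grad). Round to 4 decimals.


Step 1: H is diagonal, so H^(-1) * g = [0.4759, 0.1755, 0.1745, 0.1].
Step 2: g^T H^(-1) g = sum_i g_i^2 / H_ii
  = (7.138)^2/15 + (1.7552)^2/10 + (1.5703)^2/9 + (0.8002)^2/8
  = 3.3967 + 0.3081 + 0.274 + 0.08 = 4.0588
Step 3: Objective decrease = 0.5 * g^T H^(-1) g = 2.0294


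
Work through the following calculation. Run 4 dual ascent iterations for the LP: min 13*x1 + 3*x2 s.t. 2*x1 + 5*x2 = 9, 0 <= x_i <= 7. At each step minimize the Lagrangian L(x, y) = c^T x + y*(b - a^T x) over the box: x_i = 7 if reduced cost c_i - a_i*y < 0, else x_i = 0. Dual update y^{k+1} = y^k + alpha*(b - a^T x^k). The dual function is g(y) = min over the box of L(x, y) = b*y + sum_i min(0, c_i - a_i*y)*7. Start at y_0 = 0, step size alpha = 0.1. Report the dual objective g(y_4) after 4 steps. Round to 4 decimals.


Dual ascent for LP: min 13*x1 + 3*x2, 2*x1 + 5*x2 = 9, 0 <= x_i <= 7
Step 1: y^k = 0.0, reduced costs: (13.0, 3.0)
  x^k = (0.0, 0.0), subgradient = b - a^T x = 9.0
  y^{k+1} = 0.0 + 0.1*9.0 = 0.9
Step 2: y^k = 0.9, reduced costs: (11.2, -1.5)
  x^k = (0.0, 7.0), subgradient = b - a^T x = -26.0
  y^{k+1} = 0.9 + 0.1*-26.0 = -1.7
Step 3: y^k = -1.7, reduced costs: (16.4, 11.5)
  x^k = (0.0, 0.0), subgradient = b - a^T x = 9.0
  y^{k+1} = -1.7 + 0.1*9.0 = -0.8
Step 4: y^k = -0.8, reduced costs: (14.6, 7.0)
  x^k = (0.0, 0.0), subgradient = b - a^T x = 9.0
  y^{k+1} = -0.8 + 0.1*9.0 = 0.1
Dual objective at y_4 = 0.1: reduced costs (12.8, 2.5), box minimizer x = (0.0, 0.0)
g(y_4) = b*y + (c1 - a1*y)*x1 + (c2 - a2*y)*x2 = 9*0.1 + 12.8*0.0 + 2.5*0.0 = 0.9 + 0.0 + 0.0 = 0.9


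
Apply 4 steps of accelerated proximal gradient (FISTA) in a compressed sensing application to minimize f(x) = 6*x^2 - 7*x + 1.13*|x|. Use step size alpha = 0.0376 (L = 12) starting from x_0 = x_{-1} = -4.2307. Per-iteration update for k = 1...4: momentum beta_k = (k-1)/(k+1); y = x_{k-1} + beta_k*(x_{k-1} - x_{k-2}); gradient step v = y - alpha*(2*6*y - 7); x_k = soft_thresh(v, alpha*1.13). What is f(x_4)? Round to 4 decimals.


FISTA on f(x) = 6*x^2 - 7*x + 1.13*|x|
L = 12, alpha = 0.0376
Iteration 1: beta = 0.0, y = -4.2307 + 0.0*(-4.2307 + 4.2307) = -4.2307
  grad(y) = -57.7684, v = y - alpha*grad = -2.0586
  prox(v) = soft_thresh(-2.0586, 0.0425) = -2.0161
Iteration 2: beta = 0.3333, y = -2.0161 + 0.3333*(-2.0161 + 4.2307) = -1.2779
  grad(y) = -22.3351, v = y - alpha*grad = -0.4381
  prox(v) = soft_thresh(-0.4381, 0.0425) = -0.3956
Iteration 3: beta = 0.5, y = -0.3956 + 0.5*(-0.3956 + 2.0161) = 0.4146
  grad(y) = -2.0248, v = y - alpha*grad = 0.4907
  prox(v) = soft_thresh(0.4907, 0.0425) = 0.4482
Iteration 4: beta = 0.6, y = 0.4482 + 0.6*(0.4482 + 0.3956) = 0.9546
  grad(y) = 4.4549, v = y - alpha*grad = 0.7871
  prox(v) = soft_thresh(0.7871, 0.0425) = 0.7446
f(x_4) = 6*0.7446^2 - 7*0.7446 + 1.13*|0.7446| = -1.0443


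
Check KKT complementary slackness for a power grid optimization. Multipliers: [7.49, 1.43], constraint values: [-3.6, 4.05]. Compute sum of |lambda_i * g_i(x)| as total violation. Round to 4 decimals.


KKT complementary slackness check:
lambda_1 * g_1 = 7.49 * -3.6 = -26.964
lambda_2 * g_2 = 1.43 * 4.05 = 5.7915
Total violation = 26.964 + 5.7915 = 32.7555


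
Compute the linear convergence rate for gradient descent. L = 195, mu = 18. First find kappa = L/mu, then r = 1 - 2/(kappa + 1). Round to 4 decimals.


Step 1: Compute the condition number.
kappa = L/mu = 195/18 = 10.8333
Step 2: Compute the convergence rate.
r = 1 - 2/(kappa + 1) = 1 - 2*mu/(L + mu) = (L - mu)/(L + mu) = 177/213 = 0.831


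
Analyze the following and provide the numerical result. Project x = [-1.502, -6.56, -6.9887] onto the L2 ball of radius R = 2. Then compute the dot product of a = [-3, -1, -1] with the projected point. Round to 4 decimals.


Step 1: Compute ||x|| (intermediates to 6 decimals).
||x|| = sqrt((-1.502)^2 + (-6.56)^2 + (-6.9887)^2) = 9.702141
Step 2: Project.
Since ||x|| > R, scale = R/||x|| = 2/9.702141 = 0.20614, proj(x) = scale * x
proj(x) = [-0.309622, -1.352278, -1.440651]
Step 3: Dot product.
a^T * proj(x) = -3*(-0.309622) - 1*(-1.352278) - 1*(-1.440651) = 3.7218


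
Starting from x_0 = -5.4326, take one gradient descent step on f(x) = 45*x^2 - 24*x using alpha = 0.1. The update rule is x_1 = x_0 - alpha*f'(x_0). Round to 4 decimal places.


We compute the gradient at x_0 and apply the update.
f'(x) = 90*x - 24
f'(-5.4326) = 90*-5.4326 - 24 = -512.934
x_1 = -5.4326 - 0.1*-512.934 = 45.8608


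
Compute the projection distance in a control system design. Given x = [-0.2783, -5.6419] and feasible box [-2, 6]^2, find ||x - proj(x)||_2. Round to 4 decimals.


Project each component onto [-2, 6].
clip(-0.2783) = -0.2783, clip(-5.6419) = -2.0
Projection = [-0.2783, -2.0]
Squared diffs: [0.0, 13.2634]
Distance = sqrt(13.2634) = 3.6419


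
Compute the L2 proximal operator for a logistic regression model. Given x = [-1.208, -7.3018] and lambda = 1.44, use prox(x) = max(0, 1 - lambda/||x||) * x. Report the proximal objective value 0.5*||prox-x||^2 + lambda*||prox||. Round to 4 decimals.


Step 1: Compute ||x||.
||x|| = 7.4011
Step 2: Compute scaling factor.
scale = max(0, 1 - 1.44/7.4011) = 0.8054
Step 3: prox(x) = [-0.973, -5.8811]
||prox(x)|| = 5.9611
Step 4: Proximal objective.
0.5*||prox-x||^2 = 1.0368
lambda*||prox|| = 8.584
Total = 9.6207


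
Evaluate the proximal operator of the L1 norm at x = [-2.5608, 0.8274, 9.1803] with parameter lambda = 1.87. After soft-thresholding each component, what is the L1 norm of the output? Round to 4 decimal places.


Soft-thresholding with lambda = 1.87:
prox(-2.5608) = sign(-2.5608)*max(|-2.5608| - 1.87, 0) = -0.6908
prox(0.8274) = sign(0.8274)*max(|0.8274| - 1.87, 0) = 0.0
prox(9.1803) = sign(9.1803)*max(|9.1803| - 1.87, 0) = 7.3103
prox(x) = [-0.6908, 0.0, 7.3103]
||prox(x)||_1 = 0.6908 + 0.0 + 7.3103 = 8.0011


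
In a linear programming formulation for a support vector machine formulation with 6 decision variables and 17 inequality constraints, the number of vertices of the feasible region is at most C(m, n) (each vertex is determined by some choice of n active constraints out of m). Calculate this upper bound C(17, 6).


Each vertex corresponds to some choice of n active constraints out of m, so the number of vertices is at most C(m, n) = m! / (n!(m-n)!).
m = 17, n = 6
Numerator: 17 * 16 * 15 * 14 * 13 * 12
Denominator: 6! = 720
C(17, 6) = 12376


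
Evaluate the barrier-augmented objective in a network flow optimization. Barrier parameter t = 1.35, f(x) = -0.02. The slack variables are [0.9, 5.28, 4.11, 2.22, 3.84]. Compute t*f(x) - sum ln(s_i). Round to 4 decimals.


Step 1: Compute log-barrier.
ln values: [-0.1054, 1.6639, 1.4134, 0.7975, 1.3455]
phi = -(-0.1054 + 1.6639 + 1.4134 + 0.7975 + 1.3455) = -5.115
Step 2: Compute augmented objective.
t*f(x) = 1.35*-0.02 = -0.027
Total = -0.027 - 5.115 = -5.142


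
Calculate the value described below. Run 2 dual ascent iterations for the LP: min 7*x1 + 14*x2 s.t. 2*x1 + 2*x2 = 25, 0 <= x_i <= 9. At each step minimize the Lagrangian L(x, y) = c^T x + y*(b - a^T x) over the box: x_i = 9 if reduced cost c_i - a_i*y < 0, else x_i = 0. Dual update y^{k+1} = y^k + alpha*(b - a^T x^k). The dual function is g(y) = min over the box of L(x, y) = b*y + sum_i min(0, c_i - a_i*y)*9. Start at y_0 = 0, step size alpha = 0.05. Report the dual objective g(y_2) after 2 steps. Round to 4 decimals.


Dual ascent for LP: min 7*x1 + 14*x2, 2*x1 + 2*x2 = 25, 0 <= x_i <= 9
Step 1: y^k = 0.0, reduced costs: (7.0, 14.0)
  x^k = (0.0, 0.0), subgradient = b - a^T x = 25.0
  y^{k+1} = 0.0 + 0.05*25.0 = 1.25
Step 2: y^k = 1.25, reduced costs: (4.5, 11.5)
  x^k = (0.0, 0.0), subgradient = b - a^T x = 25.0
  y^{k+1} = 1.25 + 0.05*25.0 = 2.5
Dual objective at y_2 = 2.5: reduced costs (2.0, 9.0), box minimizer x = (0.0, 0.0)
g(y_2) = b*y + (c1 - a1*y)*x1 + (c2 - a2*y)*x2 = 25*2.5 + 2.0*0.0 + 9.0*0.0 = 62.5 + 0.0 + 0.0 = 62.5


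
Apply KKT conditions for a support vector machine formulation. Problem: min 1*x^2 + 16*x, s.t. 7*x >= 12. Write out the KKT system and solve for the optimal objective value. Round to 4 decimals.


Step 1: Try lambda = 0 (constraint inactive).
x_unc = -16/(2*1) = -8.0
Check: 7*-8.0 = -56.0 < 12 -- violated!
Step 2: Constraint must be active: 7*x = 12
x* = 12/7 = 1.7143 (rounded; the exact value 12/7 is used below)
lambda = (2*1*(12/7) + 16)/7 = 2.7755
Step 3: Compute optimal value.
f(x*) = 1*(12/7)^2 + 16*(12/7) = 30.3673


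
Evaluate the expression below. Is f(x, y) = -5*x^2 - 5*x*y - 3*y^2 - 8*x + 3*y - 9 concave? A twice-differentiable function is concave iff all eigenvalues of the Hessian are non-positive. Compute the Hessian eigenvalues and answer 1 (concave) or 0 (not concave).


The Hessian of f(x,y) = -5*x^2 - 5*x*y - 3*y^2 - 8*x + 3*y - 9 is:
H = [[-10, -5], [-5, -6]]
Trace = -10 - 6 = -16
Determinant = -10*-6 - (-5)^2 = 35
Discriminant = (-16)^2 - 4*35 = 116.0
Eigenvalues: lambda_1 = -13.3852, lambda_2 = -2.6148
The function is concave.

1


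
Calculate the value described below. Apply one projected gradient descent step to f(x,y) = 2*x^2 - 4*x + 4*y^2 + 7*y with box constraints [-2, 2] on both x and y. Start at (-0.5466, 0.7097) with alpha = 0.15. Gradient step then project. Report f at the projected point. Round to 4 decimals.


Step 1: Compute gradient at (-0.5466, 0.7097).
grad_x = 2*2*-0.5466 - 4 = -6.1864
grad_y = 2*4*0.7097 + 7 = 12.6776
Step 2: Gradient step.
x_raw = -0.5466 - 0.15*-6.1864 = 0.3814
y_raw = 0.7097 - 0.15*12.6776 = -1.1919
Step 3: Project onto [-2, 2].
x_proj = clip(0.3814) = 0.3814
y_proj = clip(-1.1919) = -1.1919
Step 4: Evaluate f.
f(0.3814, -1.1919) = -3.8953


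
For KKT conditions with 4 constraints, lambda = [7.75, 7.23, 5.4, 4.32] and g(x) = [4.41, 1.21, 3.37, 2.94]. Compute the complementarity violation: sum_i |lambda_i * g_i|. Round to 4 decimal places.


KKT complementary slackness check:
lambda_1 * g_1 = 7.75 * 4.41 = 34.1775
lambda_2 * g_2 = 7.23 * 1.21 = 8.7483
lambda_3 * g_3 = 5.4 * 3.37 = 18.198
lambda_4 * g_4 = 4.32 * 2.94 = 12.7008
Total violation = 34.1775 + 8.7483 + 18.198 + 12.7008 = 73.8246


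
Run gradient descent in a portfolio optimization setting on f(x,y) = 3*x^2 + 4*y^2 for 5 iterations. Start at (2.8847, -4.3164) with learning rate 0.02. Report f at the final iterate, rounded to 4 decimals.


Gradient descent on f(x,y) = 3*x^2 + 4*y^2.
Starting point: (2.8847, -4.3164), alpha = 0.02
Step 1: grad_x = 2*3*2.8847 = 17.3082, grad_y = 2*4*-4.3164 = -34.5312
  x_1 = 2.8847 - 0.02*17.3082 = 2.5385
  y_1 = -4.3164 - 0.02*-34.5312 = -3.6258
Step 2: grad_x = 2*3*2.5385 = 15.2312, grad_y = 2*4*-3.6258 = -29.0062
  x_2 = 2.5385 - 0.02*15.2312 = 2.2339
  y_2 = -3.6258 - 0.02*-29.0062 = -3.0457
Step 3: grad_x = 2*3*2.2339 = 13.4035, grad_y = 2*4*-3.0457 = -24.3652
  x_3 = 2.2339 - 0.02*13.4035 = 1.9658
  y_3 = -3.0457 - 0.02*-24.3652 = -2.5583
Step 4: grad_x = 2*3*1.9658 = 11.7951, grad_y = 2*4*-2.5583 = -20.4668
  x_4 = 1.9658 - 0.02*11.7951 = 1.7299
  y_4 = -2.5583 - 0.02*-20.4668 = -2.149
Step 5: grad_x = 2*3*1.7299 = 10.3796, grad_y = 2*4*-2.149 = -17.1921
  x_5 = 1.7299 - 0.02*10.3796 = 1.5223
  y_5 = -2.149 - 0.02*-17.1921 = -1.8052
f(1.5223, -1.8052) = 3*1.5223^2 + 4*(-1.8052)^2 = 19.9872


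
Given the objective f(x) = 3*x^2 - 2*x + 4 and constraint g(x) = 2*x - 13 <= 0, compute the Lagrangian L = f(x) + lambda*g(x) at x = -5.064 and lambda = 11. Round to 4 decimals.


Step 1: Evaluate f(x).
f(-5.064) = 3*(-5.064)^2 - 2*(-5.064) + 4 = 91.0603
Step 2: Evaluate g(x).
g(-5.064) = 2*-5.064 - 13 = -23.128
Step 3: Compute Lagrangian.
L = 91.0603 + 11*-23.128 = -163.3477


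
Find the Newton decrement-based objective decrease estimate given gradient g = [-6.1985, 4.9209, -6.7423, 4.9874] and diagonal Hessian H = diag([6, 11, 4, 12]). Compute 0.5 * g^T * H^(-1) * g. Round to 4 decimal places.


Step 1: H is diagonal, so H^(-1) * g = [-1.0331, 0.4474, -1.6856, 0.4156].
Step 2: g^T H^(-1) g = sum_i g_i^2 / H_ii
  = (-6.1985)^2/6 + (4.9209)^2/11 + (-6.7423)^2/4 + (4.9874)^2/12
  = 6.4036 + 2.2014 + 11.3647 + 2.0728 = 22.0425
Step 3: Objective decrease = 0.5 * g^T H^(-1) g = 11.0212


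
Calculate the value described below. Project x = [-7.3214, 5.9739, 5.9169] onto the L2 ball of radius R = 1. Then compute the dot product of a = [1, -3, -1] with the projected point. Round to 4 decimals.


Step 1: Compute ||x|| (intermediates to 6 decimals).
||x|| = sqrt((-7.3214)^2 + 5.9739^2 + 5.9169^2) = 11.148995
Step 2: Project.
Since ||x|| > R, scale = R/||x|| = 1/11.148995 = 0.089694, proj(x) = scale * x
proj(x) = [-0.656686, 0.535823, 0.53071]
Step 3: Dot product.
a^T * proj(x) = 1*(-0.656686) - 3*0.535823 - 1*0.53071 = -2.7949


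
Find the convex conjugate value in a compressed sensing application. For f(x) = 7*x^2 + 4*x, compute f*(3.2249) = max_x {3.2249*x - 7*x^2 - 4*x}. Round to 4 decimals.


f*(y) = sup_x {y*x - a*x^2 - b*x} = sup_x {(y-b)*x - a*x^2}
FOC: (y - b) - 2a*x = 0 => x* = (y - b)/(2a)
x* = (3.2249 - 4)/(2*7) = -0.0554
f*(3.2249) = (y-b)^2/(4a) = (3.2249 - 4)^2/(4*7)
= 0.6008/28 = 0.0215


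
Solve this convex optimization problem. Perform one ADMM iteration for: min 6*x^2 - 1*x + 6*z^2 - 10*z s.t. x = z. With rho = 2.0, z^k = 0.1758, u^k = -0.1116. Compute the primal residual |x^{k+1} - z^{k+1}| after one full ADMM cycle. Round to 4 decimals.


ADMM iteration with rho = 2.0, z^k = 0.1758, u^k = -0.1116
Step 1: x-update.
Minimize 6*x^2 - 1*x + (2.0/2)*(x - 0.1758 - 0.1116)^2
FOC: (2*6 + 2.0)*x = 1 + 2.0*(0.1758 + 0.1116)
x^{k+1} = 0.1125
Step 2: z-update.
Minimize 6*z^2 - 10*z + (2.0/2)*(0.1125 - z - 0.1116)^2
FOC: (2*6 + 2.0)*z = 10 + 2.0*(0.1125 - 0.1116)
z^{k+1} = 0.7144
Step 3: u-update.
u^{k+1} = -0.1116 + 0.1125 - 0.7144 = -0.7135
Step 4: Primal residual = |0.1125 - 0.7144| = 0.6019


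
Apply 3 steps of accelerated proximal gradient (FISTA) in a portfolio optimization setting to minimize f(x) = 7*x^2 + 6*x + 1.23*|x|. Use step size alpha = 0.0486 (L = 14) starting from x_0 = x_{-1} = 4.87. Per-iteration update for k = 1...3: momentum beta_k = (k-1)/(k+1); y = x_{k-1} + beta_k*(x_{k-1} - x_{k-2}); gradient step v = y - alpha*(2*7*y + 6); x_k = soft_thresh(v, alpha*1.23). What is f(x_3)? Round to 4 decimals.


FISTA on f(x) = 7*x^2 + 6*x + 1.23*|x|
L = 14, alpha = 0.0486
Iteration 1: beta = 0.0, y = 4.87 + 0.0*(4.87 - 4.87) = 4.87
  grad(y) = 74.18, v = y - alpha*grad = 1.2649
  prox(v) = soft_thresh(1.2649, 0.0598) = 1.2051
Iteration 2: beta = 0.3333, y = 1.2051 + 0.3333*(1.2051 - 4.87) = -0.0166
  grad(y) = 5.768, v = y - alpha*grad = -0.2969
  prox(v) = soft_thresh(-0.2969, 0.0598) = -0.2371
Iteration 3: beta = 0.5, y = -0.2371 + 0.5*(-0.2371 - 1.2051) = -0.9582
  grad(y) = -7.415, v = y - alpha*grad = -0.5978
  prox(v) = soft_thresh(-0.5978, 0.0598) = -0.5381
f(x_3) = 7*(-0.5381)^2 + 6*(-0.5381) + 1.23*|-0.5381| = -0.54


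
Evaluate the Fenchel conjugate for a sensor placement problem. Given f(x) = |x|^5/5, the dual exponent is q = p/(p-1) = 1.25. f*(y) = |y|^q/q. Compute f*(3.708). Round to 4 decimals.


The conjugate exponent q satisfies 1/p + 1/q = 1.
p = 5, so q = 5/(5 - 1) = 1.25
|y|^q = 3.708^1.25 = 5.1455
f*(3.708) = 5.1455 / 1.25 = 4.1164


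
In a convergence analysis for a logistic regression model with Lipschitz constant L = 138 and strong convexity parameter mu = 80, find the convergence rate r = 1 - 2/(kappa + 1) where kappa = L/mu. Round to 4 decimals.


Step 1: Compute the condition number.
kappa = L/mu = 138/80 = 1.725
Step 2: Compute the convergence rate.
r = 1 - 2/(kappa + 1) = 1 - 2*mu/(L + mu) = (L - mu)/(L + mu) = 58/218 = 0.2661


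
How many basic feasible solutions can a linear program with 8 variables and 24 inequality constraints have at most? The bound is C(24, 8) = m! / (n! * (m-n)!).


Each vertex corresponds to some choice of n active constraints out of m, so the number of vertices is at most C(m, n) = m! / (n!(m-n)!).
m = 24, n = 8
Numerator: 24 * 23 * 22 * 21 * 20 * 19 * 18 * 17
Denominator: 8! = 40320
C(24, 8) = 735471


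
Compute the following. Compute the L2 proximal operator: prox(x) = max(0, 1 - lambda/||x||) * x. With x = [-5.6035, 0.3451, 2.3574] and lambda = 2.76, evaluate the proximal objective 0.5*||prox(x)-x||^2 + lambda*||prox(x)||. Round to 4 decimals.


Step 1: Compute ||x||.
||x|| = 6.089
Step 2: Compute scaling factor.
scale = max(0, 1 - 2.76/6.089) = 0.5467
Step 3: prox(x) = [-3.0636, 0.1887, 1.2888]
||prox(x)|| = 3.329
Step 4: Proximal objective.
0.5*||prox-x||^2 = 3.8088
lambda*||prox|| = 9.188
Total = 12.9968


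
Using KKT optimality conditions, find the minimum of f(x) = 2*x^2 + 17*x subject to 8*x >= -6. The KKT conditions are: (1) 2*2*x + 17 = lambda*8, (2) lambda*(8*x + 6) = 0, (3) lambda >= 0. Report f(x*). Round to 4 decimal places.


Step 1: Try lambda = 0 (constraint inactive).
x_unc = -17/(2*2) = -4.25
Check: 8*-4.25 = -34.0 < -6 -- violated!
Step 2: Constraint must be active: 8*x = -6
x* = -6/8 = -0.75
lambda = (2*2*(-0.75) + 17)/8 = 1.75
Step 3: Compute optimal value.
f(x*) = 2*(-0.75)^2 + 17*(-0.75) = -11.625


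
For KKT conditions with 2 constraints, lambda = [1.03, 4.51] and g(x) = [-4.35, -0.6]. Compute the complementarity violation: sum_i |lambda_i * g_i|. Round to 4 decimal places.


KKT complementary slackness check:
lambda_1 * g_1 = 1.03 * -4.35 = -4.4805
lambda_2 * g_2 = 4.51 * -0.6 = -2.706
Total violation = 4.4805 + 2.706 = 7.1865


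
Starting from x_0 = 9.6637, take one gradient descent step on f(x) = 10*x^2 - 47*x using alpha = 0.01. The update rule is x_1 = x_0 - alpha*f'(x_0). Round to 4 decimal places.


We compute the gradient at x_0 and apply the update.
f'(x) = 20*x - 47
f'(9.6637) = 20*9.6637 - 47 = 146.274
x_1 = 9.6637 - 0.01*146.274 = 8.201


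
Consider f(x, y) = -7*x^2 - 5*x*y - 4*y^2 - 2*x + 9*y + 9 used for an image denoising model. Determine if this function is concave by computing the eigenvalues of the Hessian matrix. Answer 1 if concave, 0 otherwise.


The Hessian of f(x,y) = -7*x^2 - 5*x*y - 4*y^2 - 2*x + 9*y + 9 is:
H = [[-14, -5], [-5, -8]]
Trace = -14 - 8 = -22
Determinant = -14*-8 - (-5)^2 = 87
Discriminant = (-22)^2 - 4*87 = 136.0
Eigenvalues: lambda_1 = -16.831, lambda_2 = -5.169
The function is concave.

1


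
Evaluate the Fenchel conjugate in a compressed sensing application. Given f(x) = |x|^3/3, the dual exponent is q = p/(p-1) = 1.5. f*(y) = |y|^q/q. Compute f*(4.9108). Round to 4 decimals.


The conjugate exponent q satisfies 1/p + 1/q = 1.
p = 3, so q = 3/(3 - 1) = 1.5
|y|^q = 4.9108^1.5 = 10.8825
f*(4.9108) = 10.8825 / 1.5 = 7.255


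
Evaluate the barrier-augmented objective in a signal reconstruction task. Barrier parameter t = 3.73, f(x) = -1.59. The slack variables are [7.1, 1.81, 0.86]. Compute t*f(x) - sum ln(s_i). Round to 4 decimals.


Step 1: Compute log-barrier.
ln values: [1.9601, 0.5933, -0.1508]
phi = -(1.9601 + 0.5933 - 0.1508) = -2.4026
Step 2: Compute augmented objective.
t*f(x) = 3.73*-1.59 = -5.9307
Total = -5.9307 - 2.4026 = -8.3333


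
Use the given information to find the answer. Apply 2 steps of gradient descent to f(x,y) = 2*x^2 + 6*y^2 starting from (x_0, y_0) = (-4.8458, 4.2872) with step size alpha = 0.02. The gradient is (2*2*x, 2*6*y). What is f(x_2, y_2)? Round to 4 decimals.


Gradient descent on f(x,y) = 2*x^2 + 6*y^2.
Starting point: (-4.8458, 4.2872), alpha = 0.02
Step 1: grad_x = 2*2*-4.8458 = -19.3832, grad_y = 2*6*4.2872 = 51.4464
  x_1 = -4.8458 - 0.02*-19.3832 = -4.4581
  y_1 = 4.2872 - 0.02*51.4464 = 3.2583
Step 2: grad_x = 2*2*-4.4581 = -17.8325, grad_y = 2*6*3.2583 = 39.0993
  x_2 = -4.4581 - 0.02*-17.8325 = -4.1015
  y_2 = 3.2583 - 0.02*39.0993 = 2.4763
f(-4.1015, 2.4763) = 2*(-4.1015)^2 + 6*2.4763^2 = 70.4363


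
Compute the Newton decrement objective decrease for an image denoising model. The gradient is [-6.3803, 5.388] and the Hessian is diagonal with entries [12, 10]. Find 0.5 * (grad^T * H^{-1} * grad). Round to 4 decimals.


Step 1: H is diagonal, so H^(-1) * g = [-0.5317, 0.5388].
Step 2: g^T H^(-1) g = sum_i g_i^2 / H_ii
  = (-6.3803)^2/12 + (5.388)^2/10
  = 3.3924 + 2.9031 = 6.2954
Step 3: Objective decrease = 0.5 * g^T H^(-1) g = 3.1477


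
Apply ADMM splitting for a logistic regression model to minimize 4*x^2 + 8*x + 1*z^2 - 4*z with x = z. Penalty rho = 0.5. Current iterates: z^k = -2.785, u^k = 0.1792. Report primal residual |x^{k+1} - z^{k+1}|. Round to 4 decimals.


ADMM iteration with rho = 0.5, z^k = -2.785, u^k = 0.1792
Step 1: x-update.
Minimize 4*x^2 + 8*x + (0.5/2)*(x + 2.785 + 0.1792)^2
FOC: (2*4 + 0.5)*x = -8 + 0.5*(-2.785 - 0.1792)
x^{k+1} = -1.1155
Step 2: z-update.
Minimize 1*z^2 - 4*z + (0.5/2)*(-1.1155 - z + 0.1792)^2
FOC: (2*1 + 0.5)*z = 4 + 0.5*(-1.1155 + 0.1792)
z^{k+1} = 1.4127
Step 3: u-update.
u^{k+1} = 0.1792 - 1.1155 - 1.4127 = -2.3491
Step 4: Primal residual = |-1.1155 - 1.4127| = 2.5283


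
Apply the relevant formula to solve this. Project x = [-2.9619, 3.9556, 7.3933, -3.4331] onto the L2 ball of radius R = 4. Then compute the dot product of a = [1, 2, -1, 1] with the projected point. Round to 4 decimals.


Step 1: Compute ||x|| (intermediates to 6 decimals).
||x|| = sqrt((-2.9619)^2 + 3.9556^2 + 7.3933^2 + (-3.4331)^2) = 9.532402
Step 2: Project.
Since ||x|| > R, scale = R/||x|| = 4/9.532402 = 0.419621, proj(x) = scale * x
proj(x) = [-1.242875, 1.659853, 3.102384, -1.440601]
Step 3: Dot product.
a^T * proj(x) = 1*(-1.242875) + 2*1.659853 - 1*3.102384 + 1*(-1.440601) = -2.4662


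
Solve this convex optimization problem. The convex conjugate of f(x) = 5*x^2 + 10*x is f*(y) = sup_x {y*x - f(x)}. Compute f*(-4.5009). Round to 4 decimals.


f*(y) = sup_x {y*x - a*x^2 - b*x} = sup_x {(y-b)*x - a*x^2}
FOC: (y - b) - 2a*x = 0 => x* = (y - b)/(2a)
x* = (-4.5009 - 10)/(2*5) = -1.4501
f*(-4.5009) = (y-b)^2/(4a) = (-4.5009 - 10)^2/(4*5)
= 210.2761/20 = 10.5138


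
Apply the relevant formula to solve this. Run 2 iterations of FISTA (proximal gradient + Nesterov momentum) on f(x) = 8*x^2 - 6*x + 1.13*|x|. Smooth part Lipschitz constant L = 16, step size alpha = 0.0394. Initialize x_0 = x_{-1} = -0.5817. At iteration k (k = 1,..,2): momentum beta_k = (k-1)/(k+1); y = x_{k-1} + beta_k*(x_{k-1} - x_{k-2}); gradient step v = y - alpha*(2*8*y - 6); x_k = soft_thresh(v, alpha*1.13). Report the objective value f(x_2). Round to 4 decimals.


FISTA on f(x) = 8*x^2 - 6*x + 1.13*|x|
L = 16, alpha = 0.0394
Iteration 1: beta = 0.0, y = -0.5817 + 0.0*(-0.5817 + 0.5817) = -0.5817
  grad(y) = -15.3072, v = y - alpha*grad = 0.0214
  prox(v) = soft_thresh(0.0214, 0.0445) = 0.0
Iteration 2: beta = 0.3333, y = 0.0 + 0.3333*(0.0 + 0.5817) = 0.1939
  grad(y) = -2.8976, v = y - alpha*grad = 0.3081
  prox(v) = soft_thresh(0.3081, 0.0445) = 0.2635
f(x_2) = 8*0.2635^2 - 6*0.2635 + 1.13*|0.2635| = -0.7278


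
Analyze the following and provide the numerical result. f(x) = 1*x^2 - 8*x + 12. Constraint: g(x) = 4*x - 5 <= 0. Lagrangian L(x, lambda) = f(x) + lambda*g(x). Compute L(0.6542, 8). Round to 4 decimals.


Step 1: Evaluate f(x).
f(0.6542) = 1*0.6542^2 - 8*0.6542 + 12 = 7.1944
Step 2: Evaluate g(x).
g(0.6542) = 4*0.6542 - 5 = -2.3832
Step 3: Compute Lagrangian.
L = 7.1944 + 8*-2.3832 = -11.8712


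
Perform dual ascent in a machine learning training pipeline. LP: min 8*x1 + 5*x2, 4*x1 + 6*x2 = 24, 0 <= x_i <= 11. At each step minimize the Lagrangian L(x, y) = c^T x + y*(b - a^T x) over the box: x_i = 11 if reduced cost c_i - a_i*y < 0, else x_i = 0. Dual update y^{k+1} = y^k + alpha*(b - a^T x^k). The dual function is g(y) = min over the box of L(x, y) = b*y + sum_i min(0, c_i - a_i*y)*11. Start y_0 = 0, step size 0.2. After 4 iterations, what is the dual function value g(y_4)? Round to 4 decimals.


Dual ascent for LP: min 8*x1 + 5*x2, 4*x1 + 6*x2 = 24, 0 <= x_i <= 11
Step 1: y^k = 0.0, reduced costs: (8.0, 5.0)
  x^k = (0.0, 0.0), subgradient = b - a^T x = 24.0
  y^{k+1} = 0.0 + 0.2*24.0 = 4.8
Step 2: y^k = 4.8, reduced costs: (-11.2, -23.8)
  x^k = (11.0, 11.0), subgradient = b - a^T x = -86.0
  y^{k+1} = 4.8 + 0.2*-86.0 = -12.4
Step 3: y^k = -12.4, reduced costs: (57.6, 79.4)
  x^k = (0.0, 0.0), subgradient = b - a^T x = 24.0
  y^{k+1} = -12.4 + 0.2*24.0 = -7.6
Step 4: y^k = -7.6, reduced costs: (38.4, 50.6)
  x^k = (0.0, 0.0), subgradient = b - a^T x = 24.0
  y^{k+1} = -7.6 + 0.2*24.0 = -2.8
Dual objective at y_4 = -2.8: reduced costs (19.2, 21.8), box minimizer x = (0.0, 0.0)
g(y_4) = b*y + (c1 - a1*y)*x1 + (c2 - a2*y)*x2 = 24*(-2.8) + 19.2*0.0 + 21.8*0.0 = -67.2 + 0.0 + 0.0 = -67.2


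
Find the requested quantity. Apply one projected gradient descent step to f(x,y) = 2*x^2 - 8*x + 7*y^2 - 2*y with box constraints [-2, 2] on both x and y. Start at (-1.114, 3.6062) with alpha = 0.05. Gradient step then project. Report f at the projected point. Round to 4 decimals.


Step 1: Compute gradient at (-1.114, 3.6062).
grad_x = 2*2*-1.114 - 8 = -12.456
grad_y = 2*7*3.6062 - 2 = 48.4868
Step 2: Gradient step.
x_raw = -1.114 - 0.05*-12.456 = -0.4912
y_raw = 3.6062 - 0.05*48.4868 = 1.1819
Step 3: Project onto [-2, 2].
x_proj = clip(-0.4912) = -0.4912
y_proj = clip(1.1819) = 1.1819
Step 4: Evaluate f.
f(-0.4912, 1.1819) = 11.826


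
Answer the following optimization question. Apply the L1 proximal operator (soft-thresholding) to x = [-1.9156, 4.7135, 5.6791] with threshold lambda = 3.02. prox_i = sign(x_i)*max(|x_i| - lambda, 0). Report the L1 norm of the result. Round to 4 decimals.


Soft-thresholding with lambda = 3.02:
prox(-1.9156) = sign(-1.9156)*max(|-1.9156| - 3.02, 0) = 0.0
prox(4.7135) = sign(4.7135)*max(|4.7135| - 3.02, 0) = 1.6935
prox(5.6791) = sign(5.6791)*max(|5.6791| - 3.02, 0) = 2.6591
prox(x) = [0.0, 1.6935, 2.6591]
||prox(x)||_1 = 0.0 + 1.6935 + 2.6591 = 4.3526


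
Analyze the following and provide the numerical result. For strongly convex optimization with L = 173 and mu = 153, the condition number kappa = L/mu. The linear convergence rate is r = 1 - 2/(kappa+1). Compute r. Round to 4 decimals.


Step 1: Compute the condition number.
kappa = L/mu = 173/153 = 1.1307
Step 2: Compute the convergence rate.
r = 1 - 2/(kappa + 1) = 1 - 2*mu/(L + mu) = (L - mu)/(L + mu) = 20/326 = 0.0613


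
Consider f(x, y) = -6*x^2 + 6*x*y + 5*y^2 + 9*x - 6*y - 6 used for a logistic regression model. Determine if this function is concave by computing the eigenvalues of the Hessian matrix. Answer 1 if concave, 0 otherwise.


The Hessian of f(x,y) = -6*x^2 + 6*x*y + 5*y^2 + 9*x - 6*y - 6 is:
H = [[-12, 6], [6, 10]]
Trace = -12 + 10 = -2
Determinant = -12*10 - (6)^2 = -156
Discriminant = (-2)^2 - 4*-156 = 628.0
Eigenvalues: lambda_1 = -13.53, lambda_2 = 11.53
The function is not concave.

0


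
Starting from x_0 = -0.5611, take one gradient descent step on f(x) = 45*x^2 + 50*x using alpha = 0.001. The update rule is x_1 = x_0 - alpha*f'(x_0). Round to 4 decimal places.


We compute the gradient at x_0 and apply the update.
f'(x) = 90*x + 50
f'(-0.5611) = 90*-0.5611 + 50 = -0.499
x_1 = -0.5611 - 0.001*-0.499 = -0.5606


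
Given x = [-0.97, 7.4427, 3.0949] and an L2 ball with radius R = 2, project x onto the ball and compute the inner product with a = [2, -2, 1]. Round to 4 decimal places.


Step 1: Compute ||x|| (intermediates to 6 decimals).
||x|| = sqrt((-0.97)^2 + 7.4427^2 + 3.0949^2) = 8.118688
Step 2: Project.
Since ||x|| > R, scale = R/||x|| = 2/8.118688 = 0.246345, proj(x) = scale * x
proj(x) = [-0.238955, 1.833472, 0.762413]
Step 3: Dot product.
a^T * proj(x) = 2*(-0.238955) - 2*1.833472 + 1*0.762413 = -3.3824


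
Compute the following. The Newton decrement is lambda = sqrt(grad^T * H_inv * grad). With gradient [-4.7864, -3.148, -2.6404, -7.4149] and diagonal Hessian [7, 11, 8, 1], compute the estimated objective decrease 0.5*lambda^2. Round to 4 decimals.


Step 1: H is diagonal, so H^(-1) * g = [-0.6838, -0.2862, -0.3301, -7.4149].
Step 2: g^T H^(-1) g = sum_i g_i^2 / H_ii
  = (-4.7864)^2/7 + (-3.148)^2/11 + (-2.6404)^2/8 + (-7.4149)^2/1
  = 3.2728 + 0.9009 + 0.8715 + 54.9807 = 60.0259
Step 3: Objective decrease = 0.5 * g^T H^(-1) g = 30.013


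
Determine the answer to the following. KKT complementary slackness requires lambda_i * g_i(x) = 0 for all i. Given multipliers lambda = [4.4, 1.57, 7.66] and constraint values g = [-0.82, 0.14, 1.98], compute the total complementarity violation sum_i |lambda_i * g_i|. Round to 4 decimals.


KKT complementary slackness check:
lambda_1 * g_1 = 4.4 * -0.82 = -3.608
lambda_2 * g_2 = 1.57 * 0.14 = 0.2198
lambda_3 * g_3 = 7.66 * 1.98 = 15.1668
Total violation = 3.608 + 0.2198 + 15.1668 = 18.9946


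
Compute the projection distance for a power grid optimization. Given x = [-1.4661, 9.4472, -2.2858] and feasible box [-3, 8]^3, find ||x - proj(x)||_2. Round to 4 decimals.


Project each component onto [-3, 8].
clip(-1.4661) = -1.4661, clip(9.4472) = 8.0, clip(-2.2858) = -2.2858
Projection = [-1.4661, 8.0, -2.2858]
Squared diffs: [0.0, 2.0944, 0.0]
Distance = sqrt(2.0944) = 1.4472


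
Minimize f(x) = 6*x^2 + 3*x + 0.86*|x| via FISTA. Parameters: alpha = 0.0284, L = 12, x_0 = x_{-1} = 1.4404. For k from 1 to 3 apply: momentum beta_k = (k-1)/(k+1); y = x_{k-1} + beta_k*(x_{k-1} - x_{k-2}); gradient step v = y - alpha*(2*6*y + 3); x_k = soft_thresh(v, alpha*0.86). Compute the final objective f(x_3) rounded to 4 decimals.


FISTA on f(x) = 6*x^2 + 3*x + 0.86*|x|
L = 12, alpha = 0.0284
Iteration 1: beta = 0.0, y = 1.4404 + 0.0*(1.4404 - 1.4404) = 1.4404
  grad(y) = 20.2848, v = y - alpha*grad = 0.8643
  prox(v) = soft_thresh(0.8643, 0.0244) = 0.8399
Iteration 2: beta = 0.3333, y = 0.8399 + 0.3333*(0.8399 - 1.4404) = 0.6397
  grad(y) = 10.6766, v = y - alpha*grad = 0.3365
  prox(v) = soft_thresh(0.3365, 0.0244) = 0.3121
Iteration 3: beta = 0.5, y = 0.3121 + 0.5*(0.3121 - 0.8399) = 0.0482
  grad(y) = 3.5781, v = y - alpha*grad = -0.0534
  prox(v) = soft_thresh(-0.0534, 0.0244) = -0.029
f(x_3) = 6*(-0.029)^2 + 3*(-0.029) + 0.86*|-0.029| = -0.0571


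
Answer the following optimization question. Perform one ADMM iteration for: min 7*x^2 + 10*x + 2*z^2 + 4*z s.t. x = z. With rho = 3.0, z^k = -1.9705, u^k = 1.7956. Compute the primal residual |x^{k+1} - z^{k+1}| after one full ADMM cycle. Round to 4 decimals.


ADMM iteration with rho = 3.0, z^k = -1.9705, u^k = 1.7956
Step 1: x-update.
Minimize 7*x^2 + 10*x + (3.0/2)*(x + 1.9705 + 1.7956)^2
FOC: (2*7 + 3.0)*x = -10 + 3.0*(-1.9705 - 1.7956)
x^{k+1} = -1.2528
Step 2: z-update.
Minimize 2*z^2 + 4*z + (3.0/2)*(-1.2528 - z + 1.7956)^2
FOC: (2*2 + 3.0)*z = -4 + 3.0*(-1.2528 + 1.7956)
z^{k+1} = -0.3388
Step 3: u-update.
u^{k+1} = 1.7956 - 1.2528 + 0.3388 = 0.8816
Step 4: Primal residual = |-1.2528 + 0.3388| = 0.914


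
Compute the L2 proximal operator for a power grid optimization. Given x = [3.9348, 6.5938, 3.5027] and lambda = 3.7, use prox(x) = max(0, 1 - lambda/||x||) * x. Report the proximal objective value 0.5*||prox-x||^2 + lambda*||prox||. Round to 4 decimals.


Step 1: Compute ||x||.
||x|| = 8.4398
Step 2: Compute scaling factor.
scale = max(0, 1 - 3.7/8.4398) = 0.5616
Step 3: prox(x) = [2.2098, 3.7031, 1.9671]
||prox(x)|| = 4.7398
Step 4: Proximal objective.
0.5*||prox-x||^2 = 6.845
lambda*||prox|| = 17.5373
Total = 24.3822


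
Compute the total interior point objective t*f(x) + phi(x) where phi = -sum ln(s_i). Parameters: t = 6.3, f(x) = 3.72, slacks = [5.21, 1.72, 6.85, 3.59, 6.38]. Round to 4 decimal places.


Step 1: Compute log-barrier.
ln values: [1.6506, 0.5423, 1.9242, 1.2782, 1.8532]
phi = -(1.6506 + 0.5423 + 1.9242 + 1.2782 + 1.8532) = -7.2485
Step 2: Compute augmented objective.
t*f(x) = 6.3*3.72 = 23.436
Total = 23.436 - 7.2485 = 16.1875


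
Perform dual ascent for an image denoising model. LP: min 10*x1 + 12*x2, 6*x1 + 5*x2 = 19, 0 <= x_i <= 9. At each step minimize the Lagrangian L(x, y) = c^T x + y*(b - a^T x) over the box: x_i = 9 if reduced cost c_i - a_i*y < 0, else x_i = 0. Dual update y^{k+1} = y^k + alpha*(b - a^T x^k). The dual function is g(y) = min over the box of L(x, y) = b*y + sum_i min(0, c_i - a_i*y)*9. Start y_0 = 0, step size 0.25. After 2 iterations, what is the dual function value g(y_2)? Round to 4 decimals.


Dual ascent for LP: min 10*x1 + 12*x2, 6*x1 + 5*x2 = 19, 0 <= x_i <= 9
Step 1: y^k = 0.0, reduced costs: (10.0, 12.0)
  x^k = (0.0, 0.0), subgradient = b - a^T x = 19.0
  y^{k+1} = 0.0 + 0.25*19.0 = 4.75
Step 2: y^k = 4.75, reduced costs: (-18.5, -11.75)
  x^k = (9.0, 9.0), subgradient = b - a^T x = -80.0
  y^{k+1} = 4.75 + 0.25*-80.0 = -15.25
Dual objective at y_2 = -15.25: reduced costs (101.5, 88.25), box minimizer x = (0.0, 0.0)
g(y_2) = b*y + (c1 - a1*y)*x1 + (c2 - a2*y)*x2 = 19*(-15.25) + 101.5*0.0 + 88.25*0.0 = -289.75 + 0.0 + 0.0 = -289.75
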